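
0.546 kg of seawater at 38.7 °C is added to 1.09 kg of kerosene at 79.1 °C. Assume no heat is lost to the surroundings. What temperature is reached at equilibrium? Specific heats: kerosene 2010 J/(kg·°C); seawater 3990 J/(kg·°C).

T_f ≈ 59.0 °C

T_f = Σ m_i c_i T_i / Σ m_i c_i:
T_f = (2190.9×79.1 + 2178.5×38.7) / (2190.9 + 2178.5)
    = 257610 / 4369.4 ≈ 58.96 °C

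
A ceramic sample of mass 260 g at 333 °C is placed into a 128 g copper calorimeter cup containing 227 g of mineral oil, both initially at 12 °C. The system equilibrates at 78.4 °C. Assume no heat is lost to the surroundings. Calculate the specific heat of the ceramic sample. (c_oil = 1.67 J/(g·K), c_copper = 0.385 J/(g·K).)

c ≈ 0.43 J/(g·K)

Energy conservation, ΣQ = 0:
260×c×(78.4 − 333) + 227×1.67×(78.4 − 12) + 128×0.385×(78.4 − 12) = 0
-66196 c = -28444
c = -28444/-66196 ≈ 0.4297 J/(g·K)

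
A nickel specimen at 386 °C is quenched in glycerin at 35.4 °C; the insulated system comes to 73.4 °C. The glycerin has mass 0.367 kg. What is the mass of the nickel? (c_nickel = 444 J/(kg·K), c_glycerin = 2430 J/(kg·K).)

m ≈ 0.244 kg

Energy conservation, ΣQ = 0:
m×444×(73.4 − 386) + 0.367×2430×(73.4 − 35.4) = 0
-138794 m = -33889
m = -33889/-138794 ≈ 0.2442 kg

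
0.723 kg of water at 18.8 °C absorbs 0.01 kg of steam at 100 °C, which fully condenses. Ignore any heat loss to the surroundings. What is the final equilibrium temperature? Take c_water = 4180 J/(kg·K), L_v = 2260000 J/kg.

T_f ≈ 27.3 °C

Let T be the final temperature. ΣQ_i = 0:
latent heat released on condensation: 0.01·2260000 = 22600
  condensed water 100 °C→T: 41.8(T − 100)
  water warms: 0.723·4180·(T − 18.8) = 3022.1(T − 18.8)
3063.9 T = 22600 + 4180 + 56816 = 83596
T ≈ 27.28 °C, under the boiling point, so the assumption holds.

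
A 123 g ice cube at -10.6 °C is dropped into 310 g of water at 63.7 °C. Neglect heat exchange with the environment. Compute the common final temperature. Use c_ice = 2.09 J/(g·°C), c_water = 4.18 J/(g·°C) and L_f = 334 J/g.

T_f ≈ 21.4 °C

Energy balance with sensible and latent terms:
ice -10.6→0 °C: 123×2.09×10.6 = 2724.9; fusion: m_ice L_f = 123×334 = 41082; meltwater 0→T: 123×4.18×T = 514.14 T; water cools: 310×4.18×(T − 63.7) = 1295.8(T − 63.7)
1809.9 T = 82542 − 43807 = 38736
T ≈ 21.40 °C (positive, so assuming full melt was valid).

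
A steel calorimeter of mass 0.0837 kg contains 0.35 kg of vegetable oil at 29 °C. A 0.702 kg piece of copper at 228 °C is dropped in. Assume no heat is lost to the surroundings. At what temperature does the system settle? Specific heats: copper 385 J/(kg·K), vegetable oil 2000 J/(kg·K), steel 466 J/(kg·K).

T_f ≈ 82.3 °C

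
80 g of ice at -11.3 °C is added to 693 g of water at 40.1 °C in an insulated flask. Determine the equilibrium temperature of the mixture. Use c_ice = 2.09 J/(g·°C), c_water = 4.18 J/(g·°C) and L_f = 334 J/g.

Energy conservation, ΣQ = 0:
warm ice to 0 °C: 80·2.09·(0 − (-11.3)) = 1889.4; latent heat to melt: 80·334 = 26720; warm the meltwater: 334.4 T; water: 2896.7(T − 40.1)
3231.1 T = 116159 − 28609 = 87550
T ≈ 27.10 °C. Since T > 0 °C, the all-ice-melts assumption holds.

T_f ≈ 27.1 °C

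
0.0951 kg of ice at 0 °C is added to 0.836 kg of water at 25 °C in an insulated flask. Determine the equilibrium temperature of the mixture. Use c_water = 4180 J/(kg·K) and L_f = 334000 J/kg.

Sum of m c ΔT and latent-heat terms is zero:
melt ice: 0.0951·334000 = 31763
  warm the meltwater: 397.52 T
  water: 3494.5(T − 25)
3892 T = 87362 − 31763 = 55599
T ≈ 14.29 °C. Since T > 0 °C, the all-ice-melts assumption holds.

T_f ≈ 14.3 °C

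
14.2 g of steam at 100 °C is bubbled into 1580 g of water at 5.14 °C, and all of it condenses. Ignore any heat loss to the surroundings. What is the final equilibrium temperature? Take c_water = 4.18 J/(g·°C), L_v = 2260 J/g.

Conservation of energy gives ΣQ = 0:
latent heat released on condensation: 14.2×2260 = 32092; condensed water 100 °C→T: 59.36(T − 100); water warms: 1580×4.18×(T − 5.14) = 6604.4(T − 5.14)
6663.8 T = 32092 + 5935.6 + 33947 = 71974
T ≈ 10.80 °C — below 100 °C, confirming all the steam condensed.

T_f ≈ 10.8 °C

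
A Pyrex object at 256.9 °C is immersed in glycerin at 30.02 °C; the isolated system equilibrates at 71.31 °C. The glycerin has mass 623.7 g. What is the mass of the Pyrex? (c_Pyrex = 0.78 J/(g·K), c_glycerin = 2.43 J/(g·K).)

m ≈ 432 g

|Q_Pyrex| = |Q_glycerin|:
m×0.78×(256.9 − 71.31) = 623.7×2.43×(71.31 − 30.02)
144.76 m = 62579  ⇒  m ≈ 432.3 g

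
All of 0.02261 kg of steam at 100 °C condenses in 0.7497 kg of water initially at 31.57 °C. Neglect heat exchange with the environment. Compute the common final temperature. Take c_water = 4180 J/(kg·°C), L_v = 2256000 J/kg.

Setting the total heat transfer to zero:
condense steam: −0.02261·2256000 = −51008; condensed water 100 °C→T: 94.51(T − 100); original water: 3133.7(T − 31.57)
3228.3 T = 51008 + 9451 + 98932 = 159392
T ≈ 49.37 °C, under the boiling point, so the assumption holds.

T_f ≈ 49.4 °C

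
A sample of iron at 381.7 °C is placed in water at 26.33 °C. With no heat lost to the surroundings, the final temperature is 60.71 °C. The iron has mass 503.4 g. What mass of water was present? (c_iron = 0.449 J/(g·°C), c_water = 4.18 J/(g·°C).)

m ≈ 505 g

Let T be the final temperature. ΣQ_i = 0:
503.4·0.449·(60.71 − 381.7) + m·4.18·(60.71 − 26.33) = 0
143.71 m = 72552
m = 72552/143.71 ≈ 504.9 g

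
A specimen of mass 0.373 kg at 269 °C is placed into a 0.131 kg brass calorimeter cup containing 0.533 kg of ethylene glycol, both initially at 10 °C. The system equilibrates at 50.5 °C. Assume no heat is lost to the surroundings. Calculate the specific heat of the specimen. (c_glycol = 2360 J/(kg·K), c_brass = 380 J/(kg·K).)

Heat gained plus heat lost sum to zero:
0.373×c×(50.5 − 269) + 0.533×2360×(50.5 − 10) + 0.131×380×(50.5 − 10) = 0
-81.5 c = -52960
c = -52960/-81.5 ≈ 649.8 J/(kg·K)

c ≈ 650 J/(kg·K)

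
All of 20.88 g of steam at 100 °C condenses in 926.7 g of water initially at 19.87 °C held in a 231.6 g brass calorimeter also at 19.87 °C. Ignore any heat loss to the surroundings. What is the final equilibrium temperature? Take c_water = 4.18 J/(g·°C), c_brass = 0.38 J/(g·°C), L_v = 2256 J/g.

T_f ≈ 33.2 °C

Net heat exchanged in the isolated system is zero:
steam→water at 100 °C releases m L_v = 20.88×2256 = 47105
  condensed water 100 °C→T: 87.28(T − 100)
  original water: 3873.6(T − 19.87)
  brass cup: 231.6×0.38×(T − 19.87) = 88.01(T − 19.87)
4048.9 T = 47105 + 8727.8 + 78717 = 134550
T ≈ 33.23 °C — below 100 °C, confirming all the steam condensed.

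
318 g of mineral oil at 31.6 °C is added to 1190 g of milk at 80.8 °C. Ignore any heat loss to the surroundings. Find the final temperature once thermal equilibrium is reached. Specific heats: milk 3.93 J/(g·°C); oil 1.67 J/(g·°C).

T_f ≈ 75.8 °C

Let T be the final temperature. ΣQ_i = 0:
1190×3.93×(T − 80.8) + 318×1.67×(T − 31.6) = 0
4676.7(T − 80.8) + 531.06(T − 31.6) = 0
(4676.7 + 531.06) T = 4676.7×80.8 + 531.06×31.6
T = 394659/5207.8 ≈ 75.78 °C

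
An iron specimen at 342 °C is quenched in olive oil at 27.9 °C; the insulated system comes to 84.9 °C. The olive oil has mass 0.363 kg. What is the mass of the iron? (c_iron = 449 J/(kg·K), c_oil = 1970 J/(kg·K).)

Taking heat into each body as positive, Σ m c ΔT = 0:
m×449×(84.9 − 342) + 0.363×1970×(84.9 − 27.9) = 0
-115438 m = -40761
m = -40761/-115438 ≈ 0.3531 kg

m ≈ 0.353 kg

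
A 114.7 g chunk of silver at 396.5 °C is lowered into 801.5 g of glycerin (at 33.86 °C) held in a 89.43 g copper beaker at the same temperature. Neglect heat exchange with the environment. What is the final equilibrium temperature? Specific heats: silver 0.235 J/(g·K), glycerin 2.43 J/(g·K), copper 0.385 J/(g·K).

T_f ≈ 38.7 °C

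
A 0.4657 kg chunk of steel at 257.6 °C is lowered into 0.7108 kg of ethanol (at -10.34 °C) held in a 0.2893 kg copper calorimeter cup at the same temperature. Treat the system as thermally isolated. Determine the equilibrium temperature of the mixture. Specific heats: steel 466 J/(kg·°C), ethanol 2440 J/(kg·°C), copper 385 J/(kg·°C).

T_f ≈ 17.8 °C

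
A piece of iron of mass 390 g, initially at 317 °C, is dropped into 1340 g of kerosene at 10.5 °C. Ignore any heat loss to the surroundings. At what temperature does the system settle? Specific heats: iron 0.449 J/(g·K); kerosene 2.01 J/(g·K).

T_f ≈ 29.2 °C

Let T be the final temperature. ΣQ_i = 0:
390·0.449·(T − 317) + 1340·2.01·(T − 10.5) = 0
175.11(T − 317) + 2693.4(T − 10.5) = 0
2868.5 T = 83791
T ≈ 29.21 °C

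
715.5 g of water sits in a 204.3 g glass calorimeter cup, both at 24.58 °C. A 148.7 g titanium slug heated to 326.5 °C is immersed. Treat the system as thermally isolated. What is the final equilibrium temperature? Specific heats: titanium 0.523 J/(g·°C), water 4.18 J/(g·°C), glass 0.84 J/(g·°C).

T_f ≈ 31.8 °C

T_f is the heat-capacity-weighted average of the initial temperatures:
T_f = (77.77×326.5 + 2990.8×24.58 + 171.61×24.58) / (77.77 + 2990.8 + 171.61)
    = 103124 / 3240.2 ≈ 31.83 °C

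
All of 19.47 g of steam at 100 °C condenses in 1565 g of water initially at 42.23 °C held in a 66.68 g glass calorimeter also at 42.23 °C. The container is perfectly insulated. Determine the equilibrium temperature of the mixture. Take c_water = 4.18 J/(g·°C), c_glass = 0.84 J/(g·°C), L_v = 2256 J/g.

T_f ≈ 49.5 °C

Net heat exchanged in the isolated system is zero:
condense steam: −19.47×2256 = −43924; condensate cools 100→T: 19.47×4.18×(T − 100) = 81.38(T − 100); water warms: 1565×4.18×(T − 42.23) = 6541.7(T − 42.23); glass cup: 66.68×0.84×(T − 42.23) = 56.01(T − 42.23)
6679.1 T = 43924 + 8138.5 + 278621 = 330684
T ≈ 49.51 °C — below 100 °C, confirming all the steam condensed.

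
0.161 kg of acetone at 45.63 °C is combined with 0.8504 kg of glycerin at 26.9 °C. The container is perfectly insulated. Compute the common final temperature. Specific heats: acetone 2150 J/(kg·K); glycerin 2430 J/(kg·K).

Setting the total heat transfer to zero:
0.161×2150×(T − 45.63) + 0.8504×2430×(T − 26.9) = 0
(346.15 + 2066.5) T = 346.15×45.63 + 2066.5×26.9
T ≈ 29.59 °C

T_f ≈ 29.6 °C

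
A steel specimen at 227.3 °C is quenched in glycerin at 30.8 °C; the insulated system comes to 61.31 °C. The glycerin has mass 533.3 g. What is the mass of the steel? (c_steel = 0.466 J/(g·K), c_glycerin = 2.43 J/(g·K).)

Heat lost by the steel = heat gained by the glycerin:
m·0.466·(227.3 − 61.31) = 533.3·2.43·(61.31 − 30.8)
77.35 m = 39538  ⇒  m ≈ 511.2 g

m ≈ 511 g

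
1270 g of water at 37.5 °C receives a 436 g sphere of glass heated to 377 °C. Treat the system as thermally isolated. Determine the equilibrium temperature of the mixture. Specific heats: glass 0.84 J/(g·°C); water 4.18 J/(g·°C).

Net heat exchanged in the isolated system is zero:
436*0.84*(T − 377) + 1270*4.18*(T − 37.5) = 0
366.24(T − 377) + 5308.6(T − 37.5) = 0
5674.8 T = 337145
T ≈ 59.41 °C

T_f ≈ 59.4 °C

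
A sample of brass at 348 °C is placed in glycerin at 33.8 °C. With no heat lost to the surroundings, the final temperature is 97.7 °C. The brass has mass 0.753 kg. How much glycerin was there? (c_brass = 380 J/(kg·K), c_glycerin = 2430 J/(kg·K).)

m ≈ 0.461 kg

Let T be the final temperature. ΣQ_i = 0:
0.753·380·(97.7 − 348) + m·2430·(97.7 − 33.8) = 0
155277 m = 71621
m = 71621/155277 ≈ 0.4612 kg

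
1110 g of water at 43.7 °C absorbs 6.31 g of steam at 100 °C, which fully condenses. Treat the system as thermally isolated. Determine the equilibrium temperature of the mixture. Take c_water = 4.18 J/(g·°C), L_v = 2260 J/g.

Let T be the final temperature. ΣQ_i = 0:
condense steam: −6.31·2260 = −14261; condensed water 100 °C→T: 26.38(T − 100); original water: 4639.8(T − 43.7)
4666.2 T = 14261 + 2637.6 + 202759 = 219657
T ≈ 47.07 °C (< 100 °C, so full condensation is consistent).

T_f ≈ 47.1 °C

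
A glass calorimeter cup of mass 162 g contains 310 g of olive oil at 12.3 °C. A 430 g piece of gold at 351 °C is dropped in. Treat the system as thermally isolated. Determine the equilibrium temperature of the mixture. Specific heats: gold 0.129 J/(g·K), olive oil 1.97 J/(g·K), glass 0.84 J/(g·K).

T_f ≈ 35.7 °C

Let T be the final temperature. ΣQ_i = 0:
430×0.129×(T − 351) + 310×1.97×(T − 12.3) + 162×0.84×(T − 12.3) = 0
(55.47 + 610.7 + 136.08) T = 55.47×351 + 610.7×12.3 + 136.08×12.3
T = 28655/802.25 ≈ 35.72 °C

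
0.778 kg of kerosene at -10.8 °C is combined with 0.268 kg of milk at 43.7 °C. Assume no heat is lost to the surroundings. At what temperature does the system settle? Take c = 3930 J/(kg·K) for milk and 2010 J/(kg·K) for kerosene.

T_f ≈ 11.1 °C

Taking heat into each body as positive, Σ m c ΔT = 0:
0.268×3930×(T − 43.7) + 0.778×2010×(T − (-10.8)) = 0
2617 T = 29138
T = 29138 / 2617 = 11.1 °C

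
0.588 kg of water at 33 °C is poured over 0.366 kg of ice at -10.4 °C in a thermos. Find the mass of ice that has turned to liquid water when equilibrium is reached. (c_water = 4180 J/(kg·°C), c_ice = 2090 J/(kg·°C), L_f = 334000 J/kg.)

Heat available from the water dropping to 0 °C: 0.588×4180×33 = 81109 J.
Of that, 0.366×2090×10.4 = 7955.4 J goes to bring the ice to 0 °C, leaving 73153 J.
Melting all 0.366 kg of ice would need 0.366×334000 = 122244 J.
Since 73153 < 122244 J, not all the ice melts; equilibrium is at 0 °C.
m_melt = 73153 / L_f = 0.219 kg.

m_melted ≈ 0.219 kg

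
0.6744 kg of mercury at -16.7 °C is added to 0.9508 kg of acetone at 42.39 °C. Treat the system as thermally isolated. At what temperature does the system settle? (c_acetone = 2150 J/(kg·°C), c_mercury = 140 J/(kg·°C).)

T_f ≈ 39.8 °C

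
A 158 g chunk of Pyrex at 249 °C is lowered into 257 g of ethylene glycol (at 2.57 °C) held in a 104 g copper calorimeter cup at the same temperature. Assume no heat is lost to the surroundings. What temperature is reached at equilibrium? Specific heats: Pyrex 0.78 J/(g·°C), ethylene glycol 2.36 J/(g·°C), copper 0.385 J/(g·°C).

T_f ≈ 42.0 °C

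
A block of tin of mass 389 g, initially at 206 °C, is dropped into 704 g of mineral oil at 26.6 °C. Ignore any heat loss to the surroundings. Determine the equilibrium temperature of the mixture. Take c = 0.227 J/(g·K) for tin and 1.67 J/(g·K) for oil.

T_f ≈ 39.1 °C

T_f = Σ m_i c_i T_i / Σ m_i c_i:
T_f = (88.3×206 + 1175.7×26.6) / (88.3 + 1175.7)
    = 49464 / 1264 ≈ 39.13 °C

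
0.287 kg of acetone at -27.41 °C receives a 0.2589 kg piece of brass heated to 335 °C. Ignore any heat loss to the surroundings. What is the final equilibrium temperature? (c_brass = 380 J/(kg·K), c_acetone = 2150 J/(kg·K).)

T_f ≈ 22.4 °C

Energy conservation, ΣQ = 0:
0.2589×380×(T − 335) + 0.287×2150×(T − (-27.41)) = 0
98.38(T − 335) + 617.05(T − (-27.41)) = 0
715.43 T = 16045
T = 16045/715.43 ≈ 22.43 °C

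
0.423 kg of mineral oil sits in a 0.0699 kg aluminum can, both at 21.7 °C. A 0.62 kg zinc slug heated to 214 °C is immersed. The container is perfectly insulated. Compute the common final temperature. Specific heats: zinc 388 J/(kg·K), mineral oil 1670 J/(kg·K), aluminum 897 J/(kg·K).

T_f ≈ 67.5 °C

Net heat exchanged in the isolated system is zero:
0.62·388·(T − 214) + 0.423·1670·(T − 21.7) + 0.0699·897·(T − 21.7) = 0
240.56(T − 214) + 706.41(T − 21.7) + 62.7(T − 21.7) = 0
1009.7 T = 68170
T = 68170 / 1009.7 = 67.5 °C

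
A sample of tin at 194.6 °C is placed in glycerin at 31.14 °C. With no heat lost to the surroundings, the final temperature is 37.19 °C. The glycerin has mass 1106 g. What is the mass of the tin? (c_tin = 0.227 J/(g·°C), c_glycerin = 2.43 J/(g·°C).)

m ≈ 455 g

Let T be the final temperature. ΣQ_i = 0:
m×0.227×(37.19 − 194.6) + 1106×2.43×(37.19 − 31.14) = 0
-35.73 m = -16260
m = -16260/-35.73 ≈ 455 g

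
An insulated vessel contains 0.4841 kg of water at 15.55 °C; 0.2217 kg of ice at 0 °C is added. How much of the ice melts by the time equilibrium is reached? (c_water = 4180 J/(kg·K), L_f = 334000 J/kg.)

Water can give up m c ΔT = 0.4841·4180·15.55 = 31466 J before reaching 0 °C.
To melt every bit of ice: 0.2217·334000 = 74048 J.
Since 31466 < 74048 J, not all the ice melts; equilibrium is at 0 °C.
m_melted·334000 = 31466  ⇒  m_melted ≈ 0.09421 kg.

m_melted ≈ 0.0942 kg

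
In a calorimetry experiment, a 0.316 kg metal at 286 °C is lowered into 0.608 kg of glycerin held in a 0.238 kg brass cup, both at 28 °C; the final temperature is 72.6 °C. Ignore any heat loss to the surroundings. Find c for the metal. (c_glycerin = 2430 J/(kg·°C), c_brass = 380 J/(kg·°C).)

Net heat exchanged in the isolated system is zero:
0.316×c×(72.6 − 286) + 0.608×2430×(72.6 − 28) + 0.238×380×(72.6 − 28) = 0
-67.43 c = -69927
c = -69927/-67.43 ≈ 1037 J/(kg·°C)

c ≈ 1040 J/(kg·°C)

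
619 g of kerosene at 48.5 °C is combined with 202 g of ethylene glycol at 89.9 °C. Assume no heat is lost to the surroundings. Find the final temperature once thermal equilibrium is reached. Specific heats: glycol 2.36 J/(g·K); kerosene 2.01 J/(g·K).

Energy conservation, ΣQ = 0:
202×2.36×(T − 89.9) + 619×2.01×(T − 48.5) = 0
476.72(T − 89.9) + 1244.2(T − 48.5) = 0
1720.9 T = 103200
T = 103200/1720.9 ≈ 59.97 °C

T_f ≈ 60.0 °C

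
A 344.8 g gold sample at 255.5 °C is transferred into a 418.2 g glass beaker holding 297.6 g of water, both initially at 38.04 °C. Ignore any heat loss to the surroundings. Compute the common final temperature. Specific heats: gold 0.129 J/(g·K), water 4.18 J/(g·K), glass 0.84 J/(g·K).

Setting the total heat transfer to zero:
344.8×0.129×(T − 255.5) + 297.6×4.18×(T − 38.04) + 418.2×0.84×(T − 38.04) = 0
44.48(T − 255.5) + 1244(T − 38.04) + 351.29(T − 38.04) = 0
1639.7 T = 72048
T ≈ 43.94 °C

T_f ≈ 43.9 °C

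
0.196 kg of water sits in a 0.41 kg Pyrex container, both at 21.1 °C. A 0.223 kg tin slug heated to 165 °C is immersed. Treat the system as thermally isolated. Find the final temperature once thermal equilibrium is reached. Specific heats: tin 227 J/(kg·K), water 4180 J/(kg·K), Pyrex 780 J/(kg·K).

T_f ≈ 27.2 °C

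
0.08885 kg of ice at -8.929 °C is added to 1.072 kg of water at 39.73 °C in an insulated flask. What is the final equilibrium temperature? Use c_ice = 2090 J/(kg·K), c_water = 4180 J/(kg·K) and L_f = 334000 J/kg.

T_f ≈ 30.2 °C

Net heat exchanged in the isolated system is zero:
warm ice to 0 °C: 0.08885·2090·(0 − (-8.929)) = 1658.1
  melt ice: 0.08885·334000 = 29676
  warm the meltwater: 371.39 T
  water: 4481(T − 39.73)
4852.4 T = 178029 − 31334 = 146695
T ≈ 30.23 °C (positive, so assuming full melt was valid).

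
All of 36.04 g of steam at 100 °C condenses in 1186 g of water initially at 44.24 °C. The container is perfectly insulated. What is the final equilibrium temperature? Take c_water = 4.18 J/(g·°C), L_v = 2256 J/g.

T_f ≈ 61.8 °C

Taking heat into each body as positive, Σ m c ΔT = 0:
steam→water at 100 °C releases m L_v = 36.04×2256 = 81306; condensate cools 100→T: 36.04×4.18×(T − 100) = 150.65(T − 100); original water: 4957.5(T − 44.24)
5108.1 T = 81306 + 15065 + 219319 = 315690
T ≈ 61.80 °C, under the boiling point, so the assumption holds.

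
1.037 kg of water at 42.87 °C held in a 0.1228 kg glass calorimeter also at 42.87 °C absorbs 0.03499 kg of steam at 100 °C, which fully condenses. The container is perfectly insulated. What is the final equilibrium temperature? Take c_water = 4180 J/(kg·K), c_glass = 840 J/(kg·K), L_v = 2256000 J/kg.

Taking heat into each body as positive, Σ m c ΔT = 0:
condense steam: −0.03499·2256000 = −78937
  condensed water 100 °C→T: 146.26(T − 100)
  original water: 4334.7(T − 42.87)
  cup: 103.15(T − 42.87)
4584.1 T = 78937 + 14626 + 190249 = 283812
T ≈ 61.91 °C, under the boiling point, so the assumption holds.

T_f ≈ 61.9 °C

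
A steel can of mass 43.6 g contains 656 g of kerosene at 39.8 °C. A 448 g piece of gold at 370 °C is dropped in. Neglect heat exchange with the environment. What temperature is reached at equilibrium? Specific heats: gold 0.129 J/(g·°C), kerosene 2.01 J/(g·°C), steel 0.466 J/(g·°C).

Conservation of energy gives ΣQ = 0:
448×0.129×(T − 370) + 656×2.01×(T − 39.8) + 43.6×0.466×(T − 39.8) = 0
1396.7 T = 74670
T ≈ 53.46 °C

T_f ≈ 53.5 °C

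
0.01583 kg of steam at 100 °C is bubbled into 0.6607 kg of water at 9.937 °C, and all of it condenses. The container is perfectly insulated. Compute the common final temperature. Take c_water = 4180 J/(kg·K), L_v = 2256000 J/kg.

Setting the total heat transfer to zero:
condense steam: −0.01583×2256000 = −35712; condensed water 100 °C→T: 66.17(T − 100); water warms: 0.6607×4180×(T − 9.937) = 2761.7(T − 9.937)
2827.9 T = 35712 + 6616.9 + 27443 = 69773
T ≈ 24.67 °C, under the boiling point, so the assumption holds.

T_f ≈ 24.7 °C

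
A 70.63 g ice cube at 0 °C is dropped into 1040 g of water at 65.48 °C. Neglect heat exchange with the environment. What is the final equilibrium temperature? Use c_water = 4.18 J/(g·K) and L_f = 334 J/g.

Taking heat into each body as positive, Σ m c ΔT = 0:
latent heat to melt: 70.63×334 = 23590
  meltwater 0→T: 70.63×4.18×T = 295.23 T
  water cools: 1040×4.18×(T − 65.48) = 4347.2(T − 65.48)
4642.4 T = 284655 − 23590 = 261064
T ≈ 56.23 °C — above 0 °C, consistent with complete melting.

T_f ≈ 56.2 °C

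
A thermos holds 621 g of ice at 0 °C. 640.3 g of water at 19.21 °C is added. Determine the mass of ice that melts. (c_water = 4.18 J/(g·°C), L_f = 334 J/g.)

m_melted ≈ 154 g

Water can give up m c ΔT = 640.3·4.18·19.21 = 51415 J before reaching 0 °C.
Fully melting the ice requires m_ice L_f = 621·334 = 207414 J.
51415 J < 207414 J, so only part of the ice melts and the system sits at 0 °C.
Mass melted = 51415/334 ≈ 153.9 g.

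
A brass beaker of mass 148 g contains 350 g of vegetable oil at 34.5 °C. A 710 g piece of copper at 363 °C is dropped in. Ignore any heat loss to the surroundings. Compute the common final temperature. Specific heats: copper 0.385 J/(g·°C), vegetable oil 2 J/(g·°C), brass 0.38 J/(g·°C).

Heat gained plus heat lost sum to zero:
710×0.385×(T − 363) + 350×2×(T − 34.5) + 148×0.38×(T − 34.5) = 0
(273.35 + 700 + 56.24) T = 273.35×363 + 700×34.5 + 56.24×34.5
T = 125316/1029.6 ≈ 121.71 °C

T_f ≈ 121.7 °C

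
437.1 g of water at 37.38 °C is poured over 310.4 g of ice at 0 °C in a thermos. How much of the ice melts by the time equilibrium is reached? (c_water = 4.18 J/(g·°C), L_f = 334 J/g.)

Heat available from the water dropping to 0 °C: 437.1·4.18·37.38 = 68296 J.
Melting all 310.4 g of ice would need 310.4·334 = 103674 J.
That's not enough to melt it all — equilibrium is at 0 °C with ice remaining.
Mass melted = 68296/334 ≈ 204.5 g.

m_melted ≈ 204 g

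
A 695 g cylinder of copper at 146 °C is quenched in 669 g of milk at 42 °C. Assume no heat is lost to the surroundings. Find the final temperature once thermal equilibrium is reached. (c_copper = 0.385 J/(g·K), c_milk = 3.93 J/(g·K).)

T_f ≈ 51.6 °C

Taking heat into each body as positive, Σ m c ΔT = 0:
695*0.385*(T − 146) + 669*3.93*(T − 42) = 0
267.57(T − 146) + 2629.2(T − 42) = 0
(267.57 + 2629.2) T = 267.57*146 + 2629.2*42
T = 149491/2896.7 ≈ 51.61 °C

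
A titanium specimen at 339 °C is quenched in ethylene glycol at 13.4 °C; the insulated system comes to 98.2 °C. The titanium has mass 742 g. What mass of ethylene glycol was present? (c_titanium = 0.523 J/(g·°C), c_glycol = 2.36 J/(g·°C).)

Conservation of energy gives ΣQ = 0:
742·0.523·(98.2 − 339) + m·2.36·(98.2 − 13.4) = 0
200.13 m = 93446
m = 93446/200.13 ≈ 466.9 g

m ≈ 467 g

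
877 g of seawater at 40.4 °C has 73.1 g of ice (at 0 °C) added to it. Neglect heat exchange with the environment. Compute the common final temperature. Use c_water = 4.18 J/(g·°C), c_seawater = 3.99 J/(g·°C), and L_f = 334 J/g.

Energy balance with sensible and latent terms:
latent heat to melt: 73.1·334 = 24415
  warm the meltwater: 305.56 T
  seawater: 3499.2(T − 40.4)
3804.8 T = 141369 − 24415 = 116953
T ≈ 30.74 °C. Since T > 0 °C, the all-ice-melts assumption holds.

T_f ≈ 30.7 °C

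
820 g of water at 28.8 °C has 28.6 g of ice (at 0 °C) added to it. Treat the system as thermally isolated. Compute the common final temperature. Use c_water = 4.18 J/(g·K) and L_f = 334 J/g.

T_f ≈ 25.1 °C

Energy balance with sensible and latent terms:
fusion: m_ice L_f = 28.6·334 = 9552.4
  warm the meltwater: 119.55 T
  water: 3427.6(T − 28.8)
3547.1 T = 98715 − 9552.4 = 89162
T ≈ 25.14 °C — above 0 °C, consistent with complete melting.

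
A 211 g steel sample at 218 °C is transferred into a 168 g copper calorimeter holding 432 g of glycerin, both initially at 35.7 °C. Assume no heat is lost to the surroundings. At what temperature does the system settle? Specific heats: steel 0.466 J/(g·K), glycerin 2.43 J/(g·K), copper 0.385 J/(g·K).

Net heat exchanged in the isolated system is zero:
211·0.466·(T − 218) + 432·2.43·(T − 35.7) + 168·0.385·(T − 35.7) = 0
(98.33 + 1049.8 + 64.68) T = 98.33·218 + 1049.8·35.7 + 64.68·35.7
T = 61221 / 1212.8 = 50.5 °C

T_f ≈ 50.5 °C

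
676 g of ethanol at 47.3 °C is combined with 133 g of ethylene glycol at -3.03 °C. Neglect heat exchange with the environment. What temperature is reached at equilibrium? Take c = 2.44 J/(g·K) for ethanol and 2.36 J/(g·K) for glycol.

Set heat shed by the hot body equal to heat absorbed by the cold body:
676·2.44·(47.3 − T) = 133·2.36·(T − (-3.03))
1649.4(47.3 − T) = 313.88(T − (-3.03))
1963.3 T = 77067  ⇒  T ≈ 39.25 °C

T_f ≈ 39.3 °C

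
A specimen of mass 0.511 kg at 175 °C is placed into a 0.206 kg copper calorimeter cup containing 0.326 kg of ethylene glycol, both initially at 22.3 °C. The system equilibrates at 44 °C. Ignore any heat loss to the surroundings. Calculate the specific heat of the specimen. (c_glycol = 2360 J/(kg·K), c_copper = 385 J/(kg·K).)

Setting the total heat transfer to zero:
0.511·c·(44 − 175) + 0.326·2360·(44 − 22.3) + 0.206·385·(44 − 22.3) = 0
-66.94 c = -18416
c = -18416/-66.94 ≈ 275.1 J/(kg·K)

c ≈ 275 J/(kg·K)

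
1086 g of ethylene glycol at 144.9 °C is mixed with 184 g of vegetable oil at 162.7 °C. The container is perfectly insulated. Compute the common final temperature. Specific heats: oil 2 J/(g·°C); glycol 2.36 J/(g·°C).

T_f ≈ 147.1 °C

Energy conservation, ΣQ = 0:
184×2×(T − 162.7) + 1086×2.36×(T − 144.9) = 0
2931 T = 431247
T ≈ 147.13 °C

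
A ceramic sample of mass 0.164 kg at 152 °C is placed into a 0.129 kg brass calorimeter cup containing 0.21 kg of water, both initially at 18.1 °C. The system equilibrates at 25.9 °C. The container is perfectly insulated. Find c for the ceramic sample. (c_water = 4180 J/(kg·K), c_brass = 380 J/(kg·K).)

c ≈ 350 J/(kg·K)

Energy conservation, ΣQ = 0:
0.164×c×(25.9 − 152) + 0.21×4180×(25.9 − 18.1) + 0.129×380×(25.9 − 18.1) = 0
-20.68 c = -7229.2
c = -7229.2/-20.68 ≈ 349.6 J/(kg·K)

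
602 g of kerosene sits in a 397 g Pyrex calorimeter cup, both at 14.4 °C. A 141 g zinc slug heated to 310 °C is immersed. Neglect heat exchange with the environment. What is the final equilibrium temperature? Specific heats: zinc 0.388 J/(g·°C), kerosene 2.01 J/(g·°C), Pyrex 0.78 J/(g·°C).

T_f ≈ 24.7 °C

With ΣQ=0 the equilibrium temperature is the m·c-weighted mean:
T_f = (54.71*310 + 1210*14.4 + 309.66*14.4) / (54.71 + 1210 + 309.66)
    = 38843 / 1574.4 ≈ 24.67 °C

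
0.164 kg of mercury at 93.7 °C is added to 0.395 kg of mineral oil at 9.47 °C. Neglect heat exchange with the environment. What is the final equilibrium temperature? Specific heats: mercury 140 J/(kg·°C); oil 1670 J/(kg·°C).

T_f ≈ 12.3 °C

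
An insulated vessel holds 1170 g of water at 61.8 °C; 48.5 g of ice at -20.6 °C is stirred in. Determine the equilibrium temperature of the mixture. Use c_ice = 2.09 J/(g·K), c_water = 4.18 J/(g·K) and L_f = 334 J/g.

T_f ≈ 55.7 °C

Taking heat into each body as positive, Σ m c ΔT = 0:
ice -20.6→0 °C: 48.5·2.09·20.6 = 2088.1; melt ice: 48.5·334 = 16199; meltwater 0→T: 48.5·4.18·T = 202.73 T; water: 4890.6(T − 61.8)
5093.3 T = 302239 − 18287 = 283952
T ≈ 55.75 °C — above 0 °C, consistent with complete melting.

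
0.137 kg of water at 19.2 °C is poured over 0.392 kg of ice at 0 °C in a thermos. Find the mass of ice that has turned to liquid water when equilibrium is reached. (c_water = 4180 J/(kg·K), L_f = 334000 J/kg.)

Cooling the water to 0 °C releases 0.137·4180·19.2 = 10995 J.
Fully melting the ice requires m_ice L_f = 0.392·334000 = 130928 J.
Since 10995 < 130928 J, not all the ice melts; equilibrium is at 0 °C.
m_melt = 10995 / L_f = 0.03292 kg.

m_melted ≈ 0.0329 kg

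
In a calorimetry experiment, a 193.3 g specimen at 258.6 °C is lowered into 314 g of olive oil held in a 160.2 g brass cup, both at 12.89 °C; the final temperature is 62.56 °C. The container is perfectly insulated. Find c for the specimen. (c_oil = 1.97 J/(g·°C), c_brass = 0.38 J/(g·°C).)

c ≈ 0.891 J/(g·°C)

Heat gained plus heat lost sum to zero:
193.3·c·(62.56 − 258.6) + 314·1.97·(62.56 − 12.89) + 160.2·0.38·(62.56 − 12.89) = 0
-37895 c = -33749
c = -33749/-37895 ≈ 0.8906 J/(g·°C)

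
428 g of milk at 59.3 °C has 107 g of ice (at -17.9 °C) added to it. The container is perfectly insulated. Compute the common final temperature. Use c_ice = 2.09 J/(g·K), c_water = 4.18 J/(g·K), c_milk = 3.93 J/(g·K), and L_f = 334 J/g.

Taking heat into each body as positive, Σ m c ΔT = 0:
warm ice to 0 °C: 107·2.09·(0 − (-17.9)) = 4003; latent heat to melt: 107·334 = 35738; meltwater 0→T: 107·4.18·T = 447.26 T; milk: 1682(T − 59.3)
2129.3 T = 99745 − 39741 = 60004
T ≈ 28.18 °C (positive, so assuming full melt was valid).

T_f ≈ 28.2 °C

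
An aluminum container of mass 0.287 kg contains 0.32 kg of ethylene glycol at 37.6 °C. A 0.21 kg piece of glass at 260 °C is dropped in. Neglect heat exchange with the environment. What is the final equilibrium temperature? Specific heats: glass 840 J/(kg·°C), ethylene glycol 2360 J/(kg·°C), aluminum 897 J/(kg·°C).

T_f ≈ 70.6 °C

Heat gained plus heat lost sum to zero:
0.21×840×(T − 260) + 0.32×2360×(T − 37.6) + 0.287×897×(T − 37.6) = 0
176.4(T − 260) + 755.2(T − 37.6) + 257.44(T − 37.6) = 0
(176.4 + 755.2 + 257.44) T = 176.4×260 + 755.2×37.6 + 257.44×37.6
T = 83939/1189 ≈ 70.59 °C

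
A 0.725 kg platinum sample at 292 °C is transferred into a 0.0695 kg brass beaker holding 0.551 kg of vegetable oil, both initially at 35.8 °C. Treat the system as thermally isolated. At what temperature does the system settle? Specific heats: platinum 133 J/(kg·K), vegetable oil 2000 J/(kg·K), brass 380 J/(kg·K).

With ΣQ=0 the equilibrium temperature is the m·c-weighted mean:
T_f = (96.42·292 + 1102·35.8 + 26.41·35.8) / (96.42 + 1102 + 26.41)
    = 68553 / 1224.8 ≈ 55.97 °C

T_f ≈ 56.0 °C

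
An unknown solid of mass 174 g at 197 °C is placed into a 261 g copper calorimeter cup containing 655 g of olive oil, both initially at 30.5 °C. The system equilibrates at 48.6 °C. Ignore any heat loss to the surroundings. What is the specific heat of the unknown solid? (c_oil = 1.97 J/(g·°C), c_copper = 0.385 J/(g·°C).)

c ≈ 0.975 J/(g·°C)

Heat gained plus heat lost sum to zero:
174×c×(48.6 − 197) + 655×1.97×(48.6 − 30.5) + 261×0.385×(48.6 − 30.5) = 0
-25822 c = -25174
c = -25174/-25822 ≈ 0.9749 J/(g·°C)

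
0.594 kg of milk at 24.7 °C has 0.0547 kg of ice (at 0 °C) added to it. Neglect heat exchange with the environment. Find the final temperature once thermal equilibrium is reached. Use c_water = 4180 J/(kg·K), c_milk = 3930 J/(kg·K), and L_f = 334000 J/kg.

Taking heat into each body as positive, Σ m c ΔT = 0:
latent heat to melt: 0.0547×334000 = 18270
  meltwater 0→T: 0.0547×4180×T = 228.65 T
  milk cools: 0.594×3930×(T − 24.7) = 2334.4(T − 24.7)
2563.1 T = 57660 − 18270 = 39390
T ≈ 15.37 °C (positive, so assuming full melt was valid).

T_f ≈ 15.4 °C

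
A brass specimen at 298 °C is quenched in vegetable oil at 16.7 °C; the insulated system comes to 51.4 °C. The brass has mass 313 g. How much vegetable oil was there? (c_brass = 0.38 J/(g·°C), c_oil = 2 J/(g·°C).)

m ≈ 423 g

Heat lost by the brass = heat gained by the oil:
313×0.38×(298 − 51.4) = m×2×(51.4 − 16.7)
69.4 m = 29331  ⇒  m ≈ 422.6 g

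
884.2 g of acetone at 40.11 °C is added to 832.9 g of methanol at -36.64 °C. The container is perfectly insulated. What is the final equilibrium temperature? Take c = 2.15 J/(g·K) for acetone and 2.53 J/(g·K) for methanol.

T_f ≈ -0.2 °C

Set heat shed by the hot body equal to heat absorbed by the cold body:
884.2×2.15×(40.11 − T) = 832.9×2.53×(T − (-36.64))
1901(40.11 − T) = 2107.2(T − (-36.64))
4008.3 T = -958.85  ⇒  T ≈ -0.24 °C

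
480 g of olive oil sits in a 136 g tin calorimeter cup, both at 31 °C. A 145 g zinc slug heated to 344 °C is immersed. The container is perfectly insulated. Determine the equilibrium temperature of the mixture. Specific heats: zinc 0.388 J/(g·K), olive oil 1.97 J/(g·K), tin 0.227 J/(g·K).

Taking heat into each body as positive, Σ m c ΔT = 0:
145×0.388×(T − 344) + 480×1.97×(T − 31) + 136×0.227×(T − 31) = 0
(56.26 + 945.6 + 30.87) T = 56.26×344 + 945.6×31 + 30.87×31
T ≈ 48.05 °C

T_f ≈ 48.1 °C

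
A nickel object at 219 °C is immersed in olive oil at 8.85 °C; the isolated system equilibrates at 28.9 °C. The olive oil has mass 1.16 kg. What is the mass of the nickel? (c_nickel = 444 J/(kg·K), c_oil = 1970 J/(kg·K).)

Taking heat into each body as positive, Σ m c ΔT = 0:
m·444·(28.9 − 219) + 1.16·1970·(28.9 − 8.85) = 0
-84404 m = -45818
m = -45818/-84404 ≈ 0.5428 kg

m ≈ 0.543 kg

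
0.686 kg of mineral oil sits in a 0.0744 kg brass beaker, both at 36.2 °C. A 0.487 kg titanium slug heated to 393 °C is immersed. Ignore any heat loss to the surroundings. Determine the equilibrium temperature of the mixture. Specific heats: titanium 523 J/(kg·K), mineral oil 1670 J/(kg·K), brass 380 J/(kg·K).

With ΣQ=0 the equilibrium temperature is the m·c-weighted mean:
T_f = (254.7×393 + 1145.6×36.2 + 28.27×36.2) / (254.7 + 1145.6 + 28.27)
    = 142592 / 1428.6 ≈ 99.81 °C

T_f ≈ 99.8 °C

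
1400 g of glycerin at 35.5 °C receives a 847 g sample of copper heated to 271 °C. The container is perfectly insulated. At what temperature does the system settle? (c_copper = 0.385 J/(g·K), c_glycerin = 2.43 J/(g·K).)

Net heat exchanged in the isolated system is zero:
847*0.385*(T − 271) + 1400*2.43*(T − 35.5) = 0
326.1(T − 271) + 3402(T − 35.5) = 0
(326.1 + 3402) T = 326.1*271 + 3402*35.5
T = 209143 / 3728.1 = 56.1 °C

T_f ≈ 56.1 °C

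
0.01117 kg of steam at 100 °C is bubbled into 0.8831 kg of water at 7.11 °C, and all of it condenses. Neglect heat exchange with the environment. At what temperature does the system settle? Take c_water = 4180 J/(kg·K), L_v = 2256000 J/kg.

T_f ≈ 15.0 °C

Sum of m c ΔT and latent-heat terms is zero:
steam→water at 100 °C releases m L_v = 0.01117×2256000 = 25200
  condensed water 100 °C→T: 46.69(T − 100)
  water warms: 0.8831×4180×(T − 7.11) = 3691.4(T − 7.11)
3738 T = 25200 + 4669.1 + 26246 = 56114
T ≈ 15.01 °C — below 100 °C, confirming all the steam condensed.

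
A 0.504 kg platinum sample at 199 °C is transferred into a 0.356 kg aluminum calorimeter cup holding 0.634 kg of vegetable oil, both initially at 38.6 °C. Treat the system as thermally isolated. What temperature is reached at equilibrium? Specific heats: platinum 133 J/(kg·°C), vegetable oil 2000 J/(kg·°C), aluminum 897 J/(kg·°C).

T_f ≈ 45.1 °C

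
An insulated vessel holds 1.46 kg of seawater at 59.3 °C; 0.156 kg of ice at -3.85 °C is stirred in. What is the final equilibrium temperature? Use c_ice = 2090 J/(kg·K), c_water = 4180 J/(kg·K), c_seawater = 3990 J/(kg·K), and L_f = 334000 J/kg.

Sum of m c ΔT and latent-heat terms is zero:
ice -3.85→0 °C: 0.156·2090·3.85 = 1255.3; latent heat to melt: 0.156·334000 = 52104; meltwater 0→T: 0.156·4180·T = 652.08 T; seawater: 5825.4(T − 59.3)
6477.5 T = 345446 − 53359 = 292087
T ≈ 45.09 °C — above 0 °C, consistent with complete melting.

T_f ≈ 45.1 °C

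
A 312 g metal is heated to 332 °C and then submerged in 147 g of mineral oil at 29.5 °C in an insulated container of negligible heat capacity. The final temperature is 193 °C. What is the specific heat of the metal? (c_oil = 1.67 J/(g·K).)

Heat gained plus heat lost sum to zero:
312·c·(193 − 332) + 147·1.67·(193 − 29.5) = 0
-43368 c = -40138
c = -40138/-43368 ≈ 0.9255 J/(g·K)

c ≈ 0.926 J/(g·K)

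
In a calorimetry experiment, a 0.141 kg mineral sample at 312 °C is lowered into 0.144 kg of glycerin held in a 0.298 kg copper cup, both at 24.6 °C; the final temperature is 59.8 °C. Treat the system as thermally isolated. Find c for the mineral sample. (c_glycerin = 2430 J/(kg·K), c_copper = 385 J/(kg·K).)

Energy conservation, ΣQ = 0:
0.141·c·(59.8 − 312) + 0.144·2430·(59.8 − 24.6) + 0.298·385·(59.8 − 24.6) = 0
-35.56 c = -16356
c = -16356/-35.56 ≈ 459.9 J/(kg·K)

c ≈ 460 J/(kg·K)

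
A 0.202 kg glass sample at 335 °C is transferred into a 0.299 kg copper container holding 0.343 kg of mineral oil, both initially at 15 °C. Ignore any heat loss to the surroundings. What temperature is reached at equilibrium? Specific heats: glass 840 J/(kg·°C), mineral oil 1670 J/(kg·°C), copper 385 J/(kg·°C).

Energy conservation, ΣQ = 0:
0.202·840·(T − 335) + 0.343·1670·(T − 15) + 0.299·385·(T − 15) = 0
169.68(T − 335) + 572.81(T − 15) + 115.11(T − 15) = 0
857.61 T = 67162
T = 67162/857.61 ≈ 78.31 °C

T_f ≈ 78.3 °C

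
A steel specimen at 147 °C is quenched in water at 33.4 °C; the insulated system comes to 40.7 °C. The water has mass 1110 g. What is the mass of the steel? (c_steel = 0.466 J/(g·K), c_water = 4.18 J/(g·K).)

m ≈ 684 g

Energy conservation, ΣQ = 0:
m×0.466×(40.7 − 147) + 1110×4.18×(40.7 − 33.4) = 0
-49.54 m = -33871
m = -33871/-49.54 ≈ 683.8 g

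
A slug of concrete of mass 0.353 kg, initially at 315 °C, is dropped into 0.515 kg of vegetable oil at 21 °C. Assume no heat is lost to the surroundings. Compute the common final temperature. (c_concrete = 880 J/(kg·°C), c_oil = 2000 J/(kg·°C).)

Net heat exchanged in the isolated system is zero:
0.353*880*(T − 315) + 0.515*2000*(T − 21) = 0
1340.6 T = 119482
T = 119482 / 1340.6 = 89.1 °C

T_f ≈ 89.1 °C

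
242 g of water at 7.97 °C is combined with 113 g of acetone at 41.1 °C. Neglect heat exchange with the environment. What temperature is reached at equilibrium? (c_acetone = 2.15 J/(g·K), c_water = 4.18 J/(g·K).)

Setting the total heat transfer to zero:
113*2.15*(T − 41.1) + 242*4.18*(T − 7.97) = 0
242.95(T − 41.1) + 1011.6(T − 7.97) = 0
1254.5 T = 18047
T = 18047/1254.5 ≈ 14.39 °C

T_f ≈ 14.4 °C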